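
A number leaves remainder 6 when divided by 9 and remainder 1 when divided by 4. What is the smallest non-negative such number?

33

Write x = 6 + 9·k. Then 9·k ≡ 1 − 6 ≡ 3 (mod 4).
Need 9⁻¹ mod 4. Extended Euclid on (4, 1):
4 = 4×1 + 0
9⁻¹ ≡ 1 (mod 4), so k ≡ 1·3 ≡ 3 (mod 4).
x = 6 + 9·3 = 33.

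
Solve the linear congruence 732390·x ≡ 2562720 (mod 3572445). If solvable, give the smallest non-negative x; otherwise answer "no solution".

First find gcd(732390, 3572445):
3572445 = 4×732390 + 642885
732390 = 1×642885 + 89505
642885 = 7×89505 + 16350
89505 = 5×16350 + 7755
16350 = 2×7755 + 840
7755 = 9×840 + 195
840 = 4×195 + 60
195 = 3×60 + 15
60 = 4×15 + 0
gcd = 15 and 15 | 2562720, so solutions exist. Divide through by 15: 48826x ≡ 170848 (mod 238163).
Now find 48826⁻¹ mod 238163:
238163 = 4·48826 + 42859
48826 = 1·42859 + 5967
42859 = 7·5967 + 1090
5967 = 5·1090 + 517
1090 = 2·517 + 56
517 = 9·56 + 13
56 = 4·13 + 4
13 = 3·4 + 1
4 = 4·1 + 0
Back-substitute:
1 = 13 − 3·4
1 = −3·56 + 13·13
1 = 13·517 − 120·56
1 = −120·1090 + 253·517
1 = 253·5967 − 1385·1090
1 = −1385·42859 + 9948·5967
1 = 9948·48826 − 11333·42859
1 = −11333·238163 + 55280·48826
So 48826⁻¹ ≡ 55280 (mod 238163).
Then x ≡ 55280·170848 ≡ 123675 (mod 238163); the smallest non-negative solution is x = 123675.

123675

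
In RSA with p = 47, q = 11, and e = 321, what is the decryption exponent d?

321

φ(n) = (p−1)(q−1) = 46·10 = 460.
Need d with 321·d ≡ 1 (mod 460). Apply the extended Euclidean algorithm:
460 = 1×321 + 139
321 = 2×139 + 43
139 = 3×43 + 10
43 = 4×10 + 3
10 = 3×3 + 1
3 = 3×1 + 0
Back-substitute:
1 = 10 − 3·3
1 = −3·43 + 13·10
1 = 13·139 − 42·43
1 = −42·321 + 97·139
1 = 97·460 − 139·321
So 321·(-139) ≡ 1 (mod 460), hence d ≡ -139 ≡ 321 (mod 460).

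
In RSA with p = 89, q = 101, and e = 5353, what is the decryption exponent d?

217

φ(n) = (p−1)(q−1) = 88·100 = 8800.
Need d with 5353·d ≡ 1 (mod 8800). Apply the extended Euclidean algorithm:
8800 = 1·5353 + 3447
5353 = 1·3447 + 1906
3447 = 1·1906 + 1541
1906 = 1·1541 + 365
1541 = 4·365 + 81
365 = 4·81 + 41
81 = 1·41 + 40
41 = 1·40 + 1
40 = 40·1 + 0
Back-substitute:
1 = 41 − 40
1 = −81 + 2·41
1 = 2·365 − 9·81
1 = −9·1541 + 38·365
1 = 38·1906 − 47·1541
1 = −47·3447 + 85·1906
1 = 85·5353 − 132·3447
1 = −132·8800 + 217·5353
So 5353·217 ≡ 1 (mod 8800), hence d = 217.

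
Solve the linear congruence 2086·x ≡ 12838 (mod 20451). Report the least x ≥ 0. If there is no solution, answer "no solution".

First find gcd(2086, 20451):
20451 = 9*2086 + 1677
2086 = 1*1677 + 409
1677 = 4*409 + 41
409 = 9*41 + 40
41 = 1*40 + 1
40 = 40*1 + 0
gcd = 1, so a unique solution mod 20451 exists.
Back-substitute for the Bézout coefficients:
1 = 41 − 40
1 = −409 + 10·41
1 = 10·1677 − 41·409
1 = −41·2086 + 51·1677
1 = 51·20451 − 500·2086
So 2086·(-500) ≡ 1 (mod 20451), giving 2086⁻¹ ≡ 19951.
x ≡ 2086⁻¹·12838 ≡ 19951·12838 ≡ 2614 (mod 20451).

2614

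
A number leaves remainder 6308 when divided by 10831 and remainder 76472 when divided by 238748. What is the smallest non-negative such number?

Write x = 6308 + 10831·k. Then 10831·k ≡ 76472 − 6308 ≡ 70164 (mod 238748).
Need 10831⁻¹ mod 238748. Extended Euclid on (238748, 10831):
238748 = 22·10831 + 466
10831 = 23·466 + 113
466 = 4·113 + 14
113 = 8·14 + 1
14 = 14·1 + 0
Back-substitute:
1 = 113 − 8·14
1 = −8·466 + 33·113
1 = 33·10831 − 767·466
1 = −767·238748 + 16907·10831
10831⁻¹ ≡ 16907 (mod 238748), so k ≡ 16907·70164 ≡ 162684 (mod 238748).
x = 6308 + 10831·162684 = 1762036712.

1762036712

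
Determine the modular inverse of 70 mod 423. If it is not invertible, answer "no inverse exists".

139

Run Euclid on (423, 70):
423 = 6*70 + 3
70 = 23*3 + 1
3 = 3*1 + 0
Since gcd(70, 423) = 1, back-substitute to write 1 as a combination:
1 = 70 − 23·3
1 = −23·423 + 139·70
So 70·139 ≡ 1 (mod 423).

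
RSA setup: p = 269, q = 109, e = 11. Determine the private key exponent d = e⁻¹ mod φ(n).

φ(n) = (p−1)(q−1) = 268·108 = 28944.
Need d with 11·d ≡ 1 (mod 28944). Apply the extended Euclidean algorithm:
28944 = 2631×11 + 3
11 = 3×3 + 2
3 = 1×2 + 1
2 = 2×1 + 0
Back-substitute:
1 = 3 − 2
1 = −11 + 4·3
1 = 4·28944 − 10525·11
So 11·(-10525) ≡ 1 (mod 28944), hence d ≡ -10525 ≡ 18419 (mod 28944).

18419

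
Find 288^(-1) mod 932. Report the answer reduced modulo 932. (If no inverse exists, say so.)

Compute gcd(288, 932):
932 = 3·288 + 68
288 = 4·68 + 16
68 = 4·16 + 4
16 = 4·4 + 0
Since gcd = 4 > 1, 288 is not a unit mod 932.

no inverse exists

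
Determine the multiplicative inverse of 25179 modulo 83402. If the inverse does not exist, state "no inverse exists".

Euclidean algorithm on 83402, 25179:
83402 = 3*25179 + 7865
25179 = 3*7865 + 1584
7865 = 4*1584 + 1529
1584 = 1*1529 + 55
1529 = 27*55 + 44
55 = 1*44 + 11
44 = 4*11 + 0
gcd(25179, 83402) = 11 ≠ 1, so 25179 has no multiplicative inverse modulo 83402.

no inverse exists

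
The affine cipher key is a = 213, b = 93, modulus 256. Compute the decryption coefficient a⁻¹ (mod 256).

Run Euclid on (256, 213):
256 = 1×213 + 43
213 = 4×43 + 41
43 = 1×41 + 2
41 = 20×2 + 1
2 = 2×1 + 0
The gcd is 1. Working backward:
1 = 41 − 20·2
1 = −20·43 + 21·41
1 = 21·213 − 104·43
1 = −104·256 + 125·213
So 213·125 ≡ 1 (mod 256).

125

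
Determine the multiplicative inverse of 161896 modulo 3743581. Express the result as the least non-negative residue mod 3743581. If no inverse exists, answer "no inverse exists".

884492

Extended Euclidean algorithm:
3743581 = 23*161896 + 19973
161896 = 8*19973 + 2112
19973 = 9*2112 + 965
2112 = 2*965 + 182
965 = 5*182 + 55
182 = 3*55 + 17
55 = 3*17 + 4
17 = 4*4 + 1
4 = 4*1 + 0
The gcd is 1. Working backward:
1 = 17 − 4·4
1 = −4·55 + 13·17
1 = 13·182 − 43·55
1 = −43·965 + 228·182
1 = 228·2112 − 499·965
1 = −499·19973 + 4719·2112
1 = 4719·161896 − 38251·19973
1 = −38251·3743581 + 884492·161896
So 161896·884492 ≡ 1 (mod 3743581).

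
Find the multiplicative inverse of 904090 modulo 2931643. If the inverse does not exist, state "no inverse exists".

no inverse exists

Euclidean algorithm on 2931643, 904090:
2931643 = 3*904090 + 219373
904090 = 4*219373 + 26598
219373 = 8*26598 + 6589
26598 = 4*6589 + 242
6589 = 27*242 + 55
242 = 4*55 + 22
55 = 2*22 + 11
22 = 2*11 + 0
The gcd is 11, not 1, hence no inverse exists.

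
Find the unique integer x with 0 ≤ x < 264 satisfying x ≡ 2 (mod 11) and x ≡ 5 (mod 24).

101

Write x = 2 + 11·k. Then 11·k ≡ 5 − 2 ≡ 3 (mod 24).
Need 11⁻¹ mod 24. Extended Euclid on (24, 11):
24 = 2×11 + 2
11 = 5×2 + 1
2 = 2×1 + 0
Back-substitute:
1 = 11 − 5·2
1 = −5·24 + 11·11
11⁻¹ ≡ 11 (mod 24), so k ≡ 11·3 ≡ 9 (mod 24).
x = 2 + 11·9 = 101.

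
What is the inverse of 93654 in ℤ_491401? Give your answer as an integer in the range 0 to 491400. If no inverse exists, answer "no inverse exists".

Run Euclid on (491401, 93654):
491401 = 5×93654 + 23131
93654 = 4×23131 + 1130
23131 = 20×1130 + 531
1130 = 2×531 + 68
531 = 7×68 + 55
68 = 1×55 + 13
55 = 4×13 + 3
13 = 4×3 + 1
3 = 3×1 + 0
The gcd is 1. Working backward:
1 = 13 − 4·3
1 = −4·55 + 17·13
1 = 17·68 − 21·55
1 = −21·531 + 164·68
1 = 164·1130 − 349·531
1 = −349·23131 + 7144·1130
1 = 7144·93654 − 28925·23131
1 = −28925·491401 + 151769·93654
So 93654·151769 ≡ 1 (mod 491401).

151769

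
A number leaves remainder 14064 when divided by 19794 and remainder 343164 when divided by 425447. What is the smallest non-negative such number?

4796832642

Write x = 14064 + 19794·k. Then 19794·k ≡ 343164 − 14064 ≡ 329100 (mod 425447).
Need 19794⁻¹ mod 425447. Extended Euclid on (425447, 19794):
425447 = 21*19794 + 9773
19794 = 2*9773 + 248
9773 = 39*248 + 101
248 = 2*101 + 46
101 = 2*46 + 9
46 = 5*9 + 1
9 = 9*1 + 0
Back-substitute:
1 = 46 − 5·9
1 = −5·101 + 11·46
1 = 11·248 − 27·101
1 = −27·9773 + 1064·248
1 = 1064·19794 − 2155·9773
1 = −2155·425447 + 46319·19794
19794⁻¹ ≡ 46319 (mod 425447), so k ≡ 46319·329100 ≡ 242337 (mod 425447).
x = 14064 + 19794·242337 = 4796832642.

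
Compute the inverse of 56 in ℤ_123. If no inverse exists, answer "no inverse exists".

11

Extended Euclidean algorithm:
123 = 2·56 + 11
56 = 5·11 + 1
11 = 11·1 + 0
gcd = 1, so the inverse exists. Back-substitute:
1 = 56 − 5·11
1 = −5·123 + 11·56
So 56·11 ≡ 1 (mod 123).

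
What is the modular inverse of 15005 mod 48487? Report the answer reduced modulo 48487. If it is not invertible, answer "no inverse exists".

Extended Euclidean algorithm:
48487 = 3*15005 + 3472
15005 = 4*3472 + 1117
3472 = 3*1117 + 121
1117 = 9*121 + 28
121 = 4*28 + 9
28 = 3*9 + 1
9 = 9*1 + 0
Since gcd(15005, 48487) = 1, back-substitute to write 1 as a combination:
1 = 28 − 3·9
1 = −3·121 + 13·28
1 = 13·1117 − 120·121
1 = −120·3472 + 373·1117
1 = 373·15005 − 1612·3472
1 = −1612·48487 + 5209·15005
So 15005·5209 ≡ 1 (mod 48487).

5209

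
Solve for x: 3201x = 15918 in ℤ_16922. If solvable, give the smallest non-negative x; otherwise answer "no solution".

4176

First find gcd(3201, 16922):
16922 = 5·3201 + 917
3201 = 3·917 + 450
917 = 2·450 + 17
450 = 26·17 + 8
17 = 2·8 + 1
8 = 8·1 + 0
gcd = 1, so a unique solution mod 16922 exists.
Back-substitute for the Bézout coefficients:
1 = 17 − 2·8
1 = −2·450 + 53·17
1 = 53·917 − 108·450
1 = −108·3201 + 377·917
1 = 377·16922 − 1993·3201
So 3201·(-1993) ≡ 1 (mod 16922), giving 3201⁻¹ ≡ 14929.
x ≡ 3201⁻¹·15918 ≡ 14929·15918 ≡ 4176 (mod 16922).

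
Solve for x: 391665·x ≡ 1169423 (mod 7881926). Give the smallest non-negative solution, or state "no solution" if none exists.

5971181

First find gcd(391665, 7881926):
7881926 = 20·391665 + 48626
391665 = 8·48626 + 2657
48626 = 18·2657 + 800
2657 = 3·800 + 257
800 = 3·257 + 29
257 = 8·29 + 25
29 = 1·25 + 4
25 = 6·4 + 1
4 = 4·1 + 0
gcd = 1, so a unique solution mod 7881926 exists.
Back-substitute for the Bézout coefficients:
1 = 25 − 6·4
1 = −6·29 + 7·25
1 = 7·257 − 62·29
1 = −62·800 + 193·257
1 = 193·2657 − 641·800
1 = −641·48626 + 11731·2657
1 = 11731·391665 − 94489·48626
1 = −94489·7881926 + 1901511·391665
So 391665·(1901511) ≡ 1 (mod 7881926), giving 391665⁻¹ ≡ 1901511.
x ≡ 391665⁻¹·1169423 ≡ 1901511·1169423 ≡ 5971181 (mod 7881926).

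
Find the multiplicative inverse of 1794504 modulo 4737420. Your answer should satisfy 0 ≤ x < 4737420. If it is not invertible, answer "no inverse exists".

Compute gcd(1794504, 4737420):
4737420 = 2×1794504 + 1148412
1794504 = 1×1148412 + 646092
1148412 = 1×646092 + 502320
646092 = 1×502320 + 143772
502320 = 3×143772 + 71004
143772 = 2×71004 + 1764
71004 = 40×1764 + 444
1764 = 3×444 + 432
444 = 1×432 + 12
432 = 36×12 + 0
gcd(1794504, 4737420) = 12 ≠ 1, so 1794504 has no multiplicative inverse modulo 4737420.

no inverse exists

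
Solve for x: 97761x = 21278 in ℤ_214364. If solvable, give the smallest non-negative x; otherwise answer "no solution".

173018

First find gcd(97761, 214364):
214364 = 2*97761 + 18842
97761 = 5*18842 + 3551
18842 = 5*3551 + 1087
3551 = 3*1087 + 290
1087 = 3*290 + 217
290 = 1*217 + 73
217 = 2*73 + 71
73 = 1*71 + 2
71 = 35*2 + 1
2 = 2*1 + 0
gcd = 1, so a unique solution mod 214364 exists.
Back-substitute for the Bézout coefficients:
1 = 71 − 35·2
1 = −35·73 + 36·71
1 = 36·217 − 107·73
1 = −107·290 + 143·217
1 = 143·1087 − 536·290
1 = −536·3551 + 1751·1087
1 = 1751·18842 − 9291·3551
1 = −9291·97761 + 48206·18842
1 = 48206·214364 − 105703·97761
So 97761·(-105703) ≡ 1 (mod 214364), giving 97761⁻¹ ≡ 108661.
x ≡ 97761⁻¹·21278 ≡ 108661·21278 ≡ 173018 (mod 214364).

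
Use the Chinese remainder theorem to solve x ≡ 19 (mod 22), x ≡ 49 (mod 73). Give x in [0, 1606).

Write x = 19 + 22·k. Then 22·k ≡ 49 − 19 ≡ 30 (mod 73).
Need 22⁻¹ mod 73. Extended Euclid on (73, 22):
73 = 3*22 + 7
22 = 3*7 + 1
7 = 7*1 + 0
Back-substitute:
1 = 22 − 3·7
1 = −3·73 + 10·22
22⁻¹ ≡ 10 (mod 73), so k ≡ 10·30 ≡ 8 (mod 73).
x = 19 + 22·8 = 195.

195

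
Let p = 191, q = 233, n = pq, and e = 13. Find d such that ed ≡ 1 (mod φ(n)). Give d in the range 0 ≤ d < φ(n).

φ(n) = (p−1)(q−1) = 190·232 = 44080.
Need d with 13·d ≡ 1 (mod 44080). Apply the extended Euclidean algorithm:
44080 = 3390·13 + 10
13 = 1·10 + 3
10 = 3·3 + 1
3 = 3·1 + 0
Back-substitute:
1 = 10 − 3·3
1 = −3·13 + 4·10
1 = 4·44080 − 13563·13
So 13·(-13563) ≡ 1 (mod 44080), hence d ≡ -13563 ≡ 30517 (mod 44080).

30517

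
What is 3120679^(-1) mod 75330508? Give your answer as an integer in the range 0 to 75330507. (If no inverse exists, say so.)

24188891

gcd(75330508, 3120679) by repeated division:
75330508 = 24*3120679 + 434212
3120679 = 7*434212 + 81195
434212 = 5*81195 + 28237
81195 = 2*28237 + 24721
28237 = 1*24721 + 3516
24721 = 7*3516 + 109
3516 = 32*109 + 28
109 = 3*28 + 25
28 = 1*25 + 3
25 = 8*3 + 1
3 = 3*1 + 0
Since gcd(3120679, 75330508) = 1, back-substitute to write 1 as a combination:
1 = 25 − 8·3
1 = −8·28 + 9·25
1 = 9·109 − 35·28
1 = −35·3516 + 1129·109
1 = 1129·24721 − 7938·3516
1 = −7938·28237 + 9067·24721
1 = 9067·81195 − 26072·28237
1 = −26072·434212 + 139427·81195
1 = 139427·3120679 − 1002061·434212
1 = −1002061·75330508 + 24188891·3120679
So 3120679·24188891 ≡ 1 (mod 75330508).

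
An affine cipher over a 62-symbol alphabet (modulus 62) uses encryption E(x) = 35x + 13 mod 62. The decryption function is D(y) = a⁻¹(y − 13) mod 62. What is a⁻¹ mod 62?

Apply the Euclidean algorithm to 62 and 35:
62 = 1*35 + 27
35 = 1*27 + 8
27 = 3*8 + 3
8 = 2*3 + 2
3 = 1*2 + 1
2 = 2*1 + 0
The gcd is 1. Working backward:
1 = 3 − 2
1 = −8 + 3·3
1 = 3·27 − 10·8
1 = −10·35 + 13·27
1 = 13·62 − 23·35
Thus 35·(-23) ≡ 1 (mod 62); reducing, -23 mod 62 = 39.

39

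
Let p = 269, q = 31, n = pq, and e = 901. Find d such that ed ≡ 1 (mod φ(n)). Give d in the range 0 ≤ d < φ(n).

φ(n) = (p−1)(q−1) = 268·30 = 8040.
Need d with 901·d ≡ 1 (mod 8040). Apply the extended Euclidean algorithm:
8040 = 8*901 + 832
901 = 1*832 + 69
832 = 12*69 + 4
69 = 17*4 + 1
4 = 4*1 + 0
Back-substitute:
1 = 69 − 17·4
1 = −17·832 + 205·69
1 = 205·901 − 222·832
1 = −222·8040 + 1981·901
So 901·1981 ≡ 1 (mod 8040), hence d = 1981.

1981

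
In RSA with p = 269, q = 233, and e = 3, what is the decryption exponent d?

φ(n) = (p−1)(q−1) = 268·232 = 62176.
Need d with 3·d ≡ 1 (mod 62176). Apply the extended Euclidean algorithm:
62176 = 20725×3 + 1
3 = 3×1 + 0
Back-substitute:
1 = 62176 − 20725·3
So 3·(-20725) ≡ 1 (mod 62176), hence d ≡ -20725 ≡ 41451 (mod 62176).

41451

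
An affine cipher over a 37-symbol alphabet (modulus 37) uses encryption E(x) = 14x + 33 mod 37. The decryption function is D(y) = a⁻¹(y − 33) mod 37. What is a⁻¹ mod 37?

8

Apply the Euclidean algorithm to 37 and 14:
37 = 2*14 + 9
14 = 1*9 + 5
9 = 1*5 + 4
5 = 1*4 + 1
4 = 4*1 + 0
Since gcd(14, 37) = 1, back-substitute to write 1 as a combination:
1 = 5 − 4
1 = −9 + 2·5
1 = 2·14 − 3·9
1 = −3·37 + 8·14
So 14·8 ≡ 1 (mod 37).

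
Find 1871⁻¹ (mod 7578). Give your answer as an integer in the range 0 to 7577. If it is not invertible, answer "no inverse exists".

Run Euclid on (7578, 1871):
7578 = 4×1871 + 94
1871 = 19×94 + 85
94 = 1×85 + 9
85 = 9×9 + 4
9 = 2×4 + 1
4 = 4×1 + 0
Since gcd(1871, 7578) = 1, back-substitute to write 1 as a combination:
1 = 9 − 2·4
1 = −2·85 + 19·9
1 = 19·94 − 21·85
1 = −21·1871 + 418·94
1 = 418·7578 − 1693·1871
Hence 1871⁻¹ ≡ -1693 ≡ 5885 (mod 7578).

5885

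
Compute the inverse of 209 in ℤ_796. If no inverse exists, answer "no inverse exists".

617

Run Euclid on (796, 209):
796 = 3×209 + 169
209 = 1×169 + 40
169 = 4×40 + 9
40 = 4×9 + 4
9 = 2×4 + 1
4 = 4×1 + 0
gcd = 1, so the inverse exists. Back-substitute:
1 = 9 − 2·4
1 = −2·40 + 9·9
1 = 9·169 − 38·40
1 = −38·209 + 47·169
1 = 47·796 − 179·209
Thus 209·(-179) ≡ 1 (mod 796); reducing, -179 mod 796 = 617.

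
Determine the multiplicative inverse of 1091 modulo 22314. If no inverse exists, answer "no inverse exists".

11699

gcd(22314, 1091) by repeated division:
22314 = 20·1091 + 494
1091 = 2·494 + 103
494 = 4·103 + 82
103 = 1·82 + 21
82 = 3·21 + 19
21 = 1·19 + 2
19 = 9·2 + 1
2 = 2·1 + 0
Since gcd(1091, 22314) = 1, back-substitute to write 1 as a combination:
1 = 19 − 9·2
1 = −9·21 + 10·19
1 = 10·82 − 39·21
1 = −39·103 + 49·82
1 = 49·494 − 235·103
1 = −235·1091 + 519·494
1 = 519·22314 − 10615·1091
Thus 1091·(-10615) ≡ 1 (mod 22314); reducing, -10615 mod 22314 = 11699.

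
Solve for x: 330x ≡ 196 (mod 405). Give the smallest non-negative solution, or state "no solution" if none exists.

no solution

gcd(330, 405):
405 = 1·330 + 75
330 = 4·75 + 30
75 = 2·30 + 15
30 = 2·15 + 0
gcd = 15, but 15 ∤ 196, so the congruence has no solution.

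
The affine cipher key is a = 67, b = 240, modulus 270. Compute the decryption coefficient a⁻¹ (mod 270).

133

Apply the Euclidean algorithm to 270 and 67:
270 = 4·67 + 2
67 = 33·2 + 1
2 = 2·1 + 0
Since gcd(67, 270) = 1, back-substitute to write 1 as a combination:
1 = 67 − 33·2
1 = −33·270 + 133·67
So 67·133 ≡ 1 (mod 270).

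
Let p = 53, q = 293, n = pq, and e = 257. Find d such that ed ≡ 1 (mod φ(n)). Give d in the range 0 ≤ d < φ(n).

φ(n) = (p−1)(q−1) = 52·292 = 15184.
Need d with 257·d ≡ 1 (mod 15184). Apply the extended Euclidean algorithm:
15184 = 59*257 + 21
257 = 12*21 + 5
21 = 4*5 + 1
5 = 5*1 + 0
Back-substitute:
1 = 21 − 4·5
1 = −4·257 + 49·21
1 = 49·15184 − 2895·257
So 257·(-2895) ≡ 1 (mod 15184), hence d ≡ -2895 ≡ 12289 (mod 15184).

12289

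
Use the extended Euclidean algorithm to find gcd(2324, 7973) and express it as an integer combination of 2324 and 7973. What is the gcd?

7

Euclidean algorithm:
7973 = 3×2324 + 1001
2324 = 2×1001 + 322
1001 = 3×322 + 35
322 = 9×35 + 7
35 = 5×7 + 0
gcd(2324, 7973) = 7.
Working backward:
7 = 322 − 9·35
7 = −9·1001 + 28·322
7 = 28·2324 − 65·1001
7 = −65·7973 + 223·2324
So 7 = (-65)·7973 + (223)·2324.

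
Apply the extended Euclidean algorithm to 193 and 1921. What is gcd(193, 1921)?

1

Euclidean algorithm:
1921 = 9*193 + 184
193 = 1*184 + 9
184 = 20*9 + 4
9 = 2*4 + 1
4 = 4*1 + 0
gcd(193, 1921) = 1.
Working backward:
1 = 9 − 2·4
1 = −2·184 + 41·9
1 = 41·193 − 43·184
1 = −43·1921 + 428·193
So 1 = (-43)·1921 + (428)·193.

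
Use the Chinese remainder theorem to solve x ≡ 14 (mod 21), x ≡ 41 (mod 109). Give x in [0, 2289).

1022

Write x = 14 + 21·k. Then 21·k ≡ 41 − 14 ≡ 27 (mod 109).
Need 21⁻¹ mod 109. Extended Euclid on (109, 21):
109 = 5*21 + 4
21 = 5*4 + 1
4 = 4*1 + 0
Back-substitute:
1 = 21 − 5·4
1 = −5·109 + 26·21
21⁻¹ ≡ 26 (mod 109), so k ≡ 26·27 ≡ 48 (mod 109).
x = 14 + 21·48 = 1022.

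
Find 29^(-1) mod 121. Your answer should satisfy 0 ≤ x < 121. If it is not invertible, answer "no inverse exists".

Extended Euclidean algorithm:
121 = 4·29 + 5
29 = 5·5 + 4
5 = 1·4 + 1
4 = 4·1 + 0
The gcd is 1. Working backward:
1 = 5 − 4
1 = −29 + 6·5
1 = 6·121 − 25·29
So 29·(-25) ≡ 1 (mod 121), and -25 ≡ 96 (mod 121).

96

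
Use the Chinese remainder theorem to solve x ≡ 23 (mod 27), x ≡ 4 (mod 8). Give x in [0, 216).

Write x = 23 + 27·k. Then 27·k ≡ 4 − 23 ≡ 5 (mod 8).
Need 27⁻¹ mod 8. Extended Euclid on (8, 3):
8 = 2×3 + 2
3 = 1×2 + 1
2 = 2×1 + 0
Back-substitute:
1 = 3 − 2
1 = −8 + 3·3
27⁻¹ ≡ 3 (mod 8), so k ≡ 3·5 ≡ 7 (mod 8).
x = 23 + 27·7 = 212.

212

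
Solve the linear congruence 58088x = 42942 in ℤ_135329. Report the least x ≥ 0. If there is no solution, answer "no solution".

First find gcd(58088, 135329):
135329 = 2·58088 + 19153
58088 = 3·19153 + 629
19153 = 30·629 + 283
629 = 2·283 + 63
283 = 4·63 + 31
63 = 2·31 + 1
31 = 31·1 + 0
gcd = 1, so a unique solution mod 135329 exists.
Back-substitute for the Bézout coefficients:
1 = 63 − 2·31
1 = −2·283 + 9·63
1 = 9·629 − 20·283
1 = −20·19153 + 609·629
1 = 609·58088 − 1847·19153
1 = −1847·135329 + 4303·58088
So 58088·(4303) ≡ 1 (mod 135329), giving 58088⁻¹ ≡ 4303.
x ≡ 58088⁻¹·42942 ≡ 4303·42942 ≡ 55341 (mod 135329).

55341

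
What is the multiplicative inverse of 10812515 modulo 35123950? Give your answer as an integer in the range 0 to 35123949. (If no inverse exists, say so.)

Euclidean algorithm on 35123950, 10812515:
35123950 = 3*10812515 + 2686405
10812515 = 4*2686405 + 66895
2686405 = 40*66895 + 10605
66895 = 6*10605 + 3265
10605 = 3*3265 + 810
3265 = 4*810 + 25
810 = 32*25 + 10
25 = 2*10 + 5
10 = 2*5 + 0
gcd(10812515, 35123950) = 5 ≠ 1, so 10812515 has no multiplicative inverse modulo 35123950.

no inverse exists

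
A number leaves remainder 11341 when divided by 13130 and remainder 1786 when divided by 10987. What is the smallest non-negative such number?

37852001

Write x = 11341 + 13130·k. Then 13130·k ≡ 1786 − 11341 ≡ 1432 (mod 10987).
Need 13130⁻¹ mod 10987. Extended Euclid on (10987, 2143):
10987 = 5·2143 + 272
2143 = 7·272 + 239
272 = 1·239 + 33
239 = 7·33 + 8
33 = 4·8 + 1
8 = 8·1 + 0
Back-substitute:
1 = 33 − 4·8
1 = −4·239 + 29·33
1 = 29·272 − 33·239
1 = −33·2143 + 260·272
1 = 260·10987 − 1333·2143
13130⁻¹ ≡ 9654 (mod 10987), so k ≡ 9654·1432 ≡ 2882 (mod 10987).
x = 11341 + 13130·2882 = 37852001.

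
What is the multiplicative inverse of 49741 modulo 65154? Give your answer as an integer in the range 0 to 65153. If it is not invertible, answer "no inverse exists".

gcd(65154, 49741) by repeated division:
65154 = 1*49741 + 15413
49741 = 3*15413 + 3502
15413 = 4*3502 + 1405
3502 = 2*1405 + 692
1405 = 2*692 + 21
692 = 32*21 + 20
21 = 1*20 + 1
20 = 20*1 + 0
The gcd is 1. Working backward:
1 = 21 − 20
1 = −692 + 33·21
1 = 33·1405 − 67·692
1 = −67·3502 + 167·1405
1 = 167·15413 − 735·3502
1 = −735·49741 + 2372·15413
1 = 2372·65154 − 3107·49741
Hence 49741⁻¹ ≡ -3107 ≡ 62047 (mod 65154).

62047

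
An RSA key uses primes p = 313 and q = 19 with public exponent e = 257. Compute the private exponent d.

φ(n) = (p−1)(q−1) = 312·18 = 5616.
Need d with 257·d ≡ 1 (mod 5616). Apply the extended Euclidean algorithm:
5616 = 21·257 + 219
257 = 1·219 + 38
219 = 5·38 + 29
38 = 1·29 + 9
29 = 3·9 + 2
9 = 4·2 + 1
2 = 2·1 + 0
Back-substitute:
1 = 9 − 4·2
1 = −4·29 + 13·9
1 = 13·38 − 17·29
1 = −17·219 + 98·38
1 = 98·257 − 115·219
1 = −115·5616 + 2513·257
So 257·2513 ≡ 1 (mod 5616), hence d = 2513.

2513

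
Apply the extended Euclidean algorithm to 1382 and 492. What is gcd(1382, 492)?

Apply Euclid's algorithm to 1382 and 492:
1382 = 2·492 + 398
492 = 1·398 + 94
398 = 4·94 + 22
94 = 4·22 + 6
22 = 3·6 + 4
6 = 1·4 + 2
4 = 2·2 + 0
gcd(1382, 492) = 2.
Express as a combination:
2 = 6 − 4
2 = −22 + 4·6
2 = 4·94 − 17·22
2 = −17·398 + 72·94
2 = 72·492 − 89·398
2 = −89·1382 + 250·492
So 2 = (-89)·1382 + (250)·492.

2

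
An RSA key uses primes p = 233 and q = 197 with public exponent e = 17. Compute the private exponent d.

16049

φ(n) = (p−1)(q−1) = 232·196 = 45472.
Need d with 17·d ≡ 1 (mod 45472). Apply the extended Euclidean algorithm:
45472 = 2674*17 + 14
17 = 1*14 + 3
14 = 4*3 + 2
3 = 1*2 + 1
2 = 2*1 + 0
Back-substitute:
1 = 3 − 2
1 = −14 + 5·3
1 = 5·17 − 6·14
1 = −6·45472 + 16049·17
So 17·16049 ≡ 1 (mod 45472), hence d = 16049.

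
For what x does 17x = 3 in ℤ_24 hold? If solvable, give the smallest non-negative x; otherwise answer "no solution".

3

First find gcd(17, 24):
24 = 1×17 + 7
17 = 2×7 + 3
7 = 2×3 + 1
3 = 3×1 + 0
gcd = 1, so a unique solution mod 24 exists.
Back-substitute for the Bézout coefficients:
1 = 7 − 2·3
1 = −2·17 + 5·7
1 = 5·24 − 7·17
So 17·(-7) ≡ 1 (mod 24), giving 17⁻¹ ≡ 17.
x ≡ 17⁻¹·3 ≡ 17·3 ≡ 3 (mod 24).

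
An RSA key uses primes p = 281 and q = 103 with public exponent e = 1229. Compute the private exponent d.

3509

φ(n) = (p−1)(q−1) = 280·102 = 28560.
Need d with 1229·d ≡ 1 (mod 28560). Apply the extended Euclidean algorithm:
28560 = 23·1229 + 293
1229 = 4·293 + 57
293 = 5·57 + 8
57 = 7·8 + 1
8 = 8·1 + 0
Back-substitute:
1 = 57 − 7·8
1 = −7·293 + 36·57
1 = 36·1229 − 151·293
1 = −151·28560 + 3509·1229
So 1229·3509 ≡ 1 (mod 28560), hence d = 3509.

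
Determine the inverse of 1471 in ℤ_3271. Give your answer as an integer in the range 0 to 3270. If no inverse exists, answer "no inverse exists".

2237

gcd(3271, 1471) by repeated division:
3271 = 2×1471 + 329
1471 = 4×329 + 155
329 = 2×155 + 19
155 = 8×19 + 3
19 = 6×3 + 1
3 = 3×1 + 0
Since gcd(1471, 3271) = 1, back-substitute to write 1 as a combination:
1 = 19 − 6·3
1 = −6·155 + 49·19
1 = 49·329 − 104·155
1 = −104·1471 + 465·329
1 = 465·3271 − 1034·1471
Thus 1471·(-1034) ≡ 1 (mod 3271); reducing, -1034 mod 3271 = 2237.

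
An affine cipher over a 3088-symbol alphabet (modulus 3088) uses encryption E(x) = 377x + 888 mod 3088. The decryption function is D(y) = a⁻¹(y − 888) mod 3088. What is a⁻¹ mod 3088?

729

Apply the Euclidean algorithm to 3088 and 377:
3088 = 8·377 + 72
377 = 5·72 + 17
72 = 4·17 + 4
17 = 4·4 + 1
4 = 4·1 + 0
Since gcd(377, 3088) = 1, back-substitute to write 1 as a combination:
1 = 17 − 4·4
1 = −4·72 + 17·17
1 = 17·377 − 89·72
1 = −89·3088 + 729·377
So 377·729 ≡ 1 (mod 3088).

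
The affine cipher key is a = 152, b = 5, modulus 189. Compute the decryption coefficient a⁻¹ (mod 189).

143

gcd(189, 152) by repeated division:
189 = 1*152 + 37
152 = 4*37 + 4
37 = 9*4 + 1
4 = 4*1 + 0
Since gcd(152, 189) = 1, back-substitute to write 1 as a combination:
1 = 37 − 9·4
1 = −9·152 + 37·37
1 = 37·189 − 46·152
Thus 152·(-46) ≡ 1 (mod 189); reducing, -46 mod 189 = 143.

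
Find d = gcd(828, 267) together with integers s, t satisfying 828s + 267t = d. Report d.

3

Repeated division:
828 = 3×267 + 27
267 = 9×27 + 24
27 = 1×24 + 3
24 = 8×3 + 0
gcd(828, 267) = 3.
Working backward:
3 = 27 − 24
3 = −267 + 10·27
3 = 10·828 − 31·267
So 3 = (10)·828 + (-31)·267.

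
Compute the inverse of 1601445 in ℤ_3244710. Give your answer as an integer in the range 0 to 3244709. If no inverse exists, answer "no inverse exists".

Euclidean algorithm on 3244710, 1601445:
3244710 = 2*1601445 + 41820
1601445 = 38*41820 + 12285
41820 = 3*12285 + 4965
12285 = 2*4965 + 2355
4965 = 2*2355 + 255
2355 = 9*255 + 60
255 = 4*60 + 15
60 = 4*15 + 0
Since gcd = 15 > 1, 1601445 is not a unit mod 3244710.

no inverse exists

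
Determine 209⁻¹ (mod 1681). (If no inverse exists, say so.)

933

Extended Euclidean algorithm:
1681 = 8*209 + 9
209 = 23*9 + 2
9 = 4*2 + 1
2 = 2*1 + 0
gcd = 1, so the inverse exists. Back-substitute:
1 = 9 − 4·2
1 = −4·209 + 93·9
1 = 93·1681 − 748·209
Hence 209⁻¹ ≡ -748 ≡ 933 (mod 1681).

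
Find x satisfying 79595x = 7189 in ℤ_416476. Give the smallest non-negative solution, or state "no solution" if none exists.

42859

First find gcd(79595, 416476):
416476 = 5*79595 + 18501
79595 = 4*18501 + 5591
18501 = 3*5591 + 1728
5591 = 3*1728 + 407
1728 = 4*407 + 100
407 = 4*100 + 7
100 = 14*7 + 2
7 = 3*2 + 1
2 = 2*1 + 0
gcd = 1, so a unique solution mod 416476 exists.
Back-substitute for the Bézout coefficients:
1 = 7 − 3·2
1 = −3·100 + 43·7
1 = 43·407 − 175·100
1 = −175·1728 + 743·407
1 = 743·5591 − 2404·1728
1 = −2404·18501 + 7955·5591
1 = 7955·79595 − 34224·18501
1 = −34224·416476 + 179075·79595
So 79595·(179075) ≡ 1 (mod 416476), giving 79595⁻¹ ≡ 179075.
x ≡ 79595⁻¹·7189 ≡ 179075·7189 ≡ 42859 (mod 416476).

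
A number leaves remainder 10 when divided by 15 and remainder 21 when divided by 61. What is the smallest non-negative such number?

Write x = 10 + 15·k. Then 15·k ≡ 21 − 10 ≡ 11 (mod 61).
Need 15⁻¹ mod 61. Extended Euclid on (61, 15):
61 = 4·15 + 1
15 = 15·1 + 0
Back-substitute:
1 = 61 − 4·15
15⁻¹ ≡ 57 (mod 61), so k ≡ 57·11 ≡ 17 (mod 61).
x = 10 + 15·17 = 265.

265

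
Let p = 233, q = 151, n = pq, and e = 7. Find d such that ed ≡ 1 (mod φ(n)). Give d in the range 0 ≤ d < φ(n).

φ(n) = (p−1)(q−1) = 232·150 = 34800.
Need d with 7·d ≡ 1 (mod 34800). Apply the extended Euclidean algorithm:
34800 = 4971×7 + 3
7 = 2×3 + 1
3 = 3×1 + 0
Back-substitute:
1 = 7 − 2·3
1 = −2·34800 + 9943·7
So 7·9943 ≡ 1 (mod 34800), hence d = 9943.

9943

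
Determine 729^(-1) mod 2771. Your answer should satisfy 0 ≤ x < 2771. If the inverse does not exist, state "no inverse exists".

Run Euclid on (2771, 729):
2771 = 3·729 + 584
729 = 1·584 + 145
584 = 4·145 + 4
145 = 36·4 + 1
4 = 4·1 + 0
Since gcd(729, 2771) = 1, back-substitute to write 1 as a combination:
1 = 145 − 36·4
1 = −36·584 + 145·145
1 = 145·729 − 181·584
1 = −181·2771 + 688·729
So 729·688 ≡ 1 (mod 2771).

688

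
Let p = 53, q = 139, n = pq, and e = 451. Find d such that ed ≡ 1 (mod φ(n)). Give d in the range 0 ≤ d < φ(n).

5203

φ(n) = (p−1)(q−1) = 52·138 = 7176.
Need d with 451·d ≡ 1 (mod 7176). Apply the extended Euclidean algorithm:
7176 = 15*451 + 411
451 = 1*411 + 40
411 = 10*40 + 11
40 = 3*11 + 7
11 = 1*7 + 4
7 = 1*4 + 3
4 = 1*3 + 1
3 = 3*1 + 0
Back-substitute:
1 = 4 − 3
1 = −7 + 2·4
1 = 2·11 − 3·7
1 = −3·40 + 11·11
1 = 11·411 − 113·40
1 = −113·451 + 124·411
1 = 124·7176 − 1973·451
So 451·(-1973) ≡ 1 (mod 7176), hence d ≡ -1973 ≡ 5203 (mod 7176).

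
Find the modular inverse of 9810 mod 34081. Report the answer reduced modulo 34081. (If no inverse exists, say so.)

3019

gcd(34081, 9810) by repeated division:
34081 = 3·9810 + 4651
9810 = 2·4651 + 508
4651 = 9·508 + 79
508 = 6·79 + 34
79 = 2·34 + 11
34 = 3·11 + 1
11 = 11·1 + 0
Since gcd(9810, 34081) = 1, back-substitute to write 1 as a combination:
1 = 34 − 3·11
1 = −3·79 + 7·34
1 = 7·508 − 45·79
1 = −45·4651 + 412·508
1 = 412·9810 − 869·4651
1 = −869·34081 + 3019·9810
So 9810·3019 ≡ 1 (mod 34081).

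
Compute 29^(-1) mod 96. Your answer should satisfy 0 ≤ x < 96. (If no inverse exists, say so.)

53

Run Euclid on (96, 29):
96 = 3·29 + 9
29 = 3·9 + 2
9 = 4·2 + 1
2 = 2·1 + 0
The gcd is 1. Working backward:
1 = 9 − 4·2
1 = −4·29 + 13·9
1 = 13·96 − 43·29
So 29·(-43) ≡ 1 (mod 96), and -43 ≡ 53 (mod 96).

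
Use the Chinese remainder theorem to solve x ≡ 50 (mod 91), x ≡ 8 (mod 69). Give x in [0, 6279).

3872

Write x = 50 + 91·k. Then 91·k ≡ 8 − 50 ≡ 27 (mod 69).
Need 91⁻¹ mod 69. Extended Euclid on (69, 22):
69 = 3*22 + 3
22 = 7*3 + 1
3 = 3*1 + 0
Back-substitute:
1 = 22 − 7·3
1 = −7·69 + 22·22
91⁻¹ ≡ 22 (mod 69), so k ≡ 22·27 ≡ 42 (mod 69).
x = 50 + 91·42 = 3872.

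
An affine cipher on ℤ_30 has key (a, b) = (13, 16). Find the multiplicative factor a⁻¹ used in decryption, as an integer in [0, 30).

Extended Euclidean algorithm:
30 = 2×13 + 4
13 = 3×4 + 1
4 = 4×1 + 0
gcd = 1, so the inverse exists. Back-substitute:
1 = 13 − 3·4
1 = −3·30 + 7·13
So 13·7 ≡ 1 (mod 30).

7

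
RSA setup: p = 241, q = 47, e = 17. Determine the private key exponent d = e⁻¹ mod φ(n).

φ(n) = (p−1)(q−1) = 240·46 = 11040.
Need d with 17·d ≡ 1 (mod 11040). Apply the extended Euclidean algorithm:
11040 = 649·17 + 7
17 = 2·7 + 3
7 = 2·3 + 1
3 = 3·1 + 0
Back-substitute:
1 = 7 − 2·3
1 = −2·17 + 5·7
1 = 5·11040 − 3247·17
So 17·(-3247) ≡ 1 (mod 11040), hence d ≡ -3247 ≡ 7793 (mod 11040).

7793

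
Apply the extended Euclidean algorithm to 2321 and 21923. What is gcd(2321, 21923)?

11

Repeated division:
21923 = 9×2321 + 1034
2321 = 2×1034 + 253
1034 = 4×253 + 22
253 = 11×22 + 11
22 = 2×11 + 0
gcd(2321, 21923) = 11.
Back-substituting:
11 = 253 − 11·22
11 = −11·1034 + 45·253
11 = 45·2321 − 101·1034
11 = −101·21923 + 954·2321
So 11 = (-101)·21923 + (954)·2321.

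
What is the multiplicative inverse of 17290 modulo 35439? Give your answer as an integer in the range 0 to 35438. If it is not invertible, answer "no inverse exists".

Run Euclid on (35439, 17290):
35439 = 2×17290 + 859
17290 = 20×859 + 110
859 = 7×110 + 89
110 = 1×89 + 21
89 = 4×21 + 5
21 = 4×5 + 1
5 = 5×1 + 0
gcd = 1, so the inverse exists. Back-substitute:
1 = 21 − 4·5
1 = −4·89 + 17·21
1 = 17·110 − 21·89
1 = −21·859 + 164·110
1 = 164·17290 − 3301·859
1 = −3301·35439 + 6766·17290
So 17290·6766 ≡ 1 (mod 35439).

6766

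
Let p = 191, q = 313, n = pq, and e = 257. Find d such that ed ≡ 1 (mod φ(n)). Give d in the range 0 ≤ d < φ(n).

14993

φ(n) = (p−1)(q−1) = 190·312 = 59280.
Need d with 257·d ≡ 1 (mod 59280). Apply the extended Euclidean algorithm:
59280 = 230*257 + 170
257 = 1*170 + 87
170 = 1*87 + 83
87 = 1*83 + 4
83 = 20*4 + 3
4 = 1*3 + 1
3 = 3*1 + 0
Back-substitute:
1 = 4 − 3
1 = −83 + 21·4
1 = 21·87 − 22·83
1 = −22·170 + 43·87
1 = 43·257 − 65·170
1 = −65·59280 + 14993·257
So 257·14993 ≡ 1 (mod 59280), hence d = 14993.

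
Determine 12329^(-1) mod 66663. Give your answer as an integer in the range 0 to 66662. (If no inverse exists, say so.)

Apply the Euclidean algorithm to 66663 and 12329:
66663 = 5*12329 + 5018
12329 = 2*5018 + 2293
5018 = 2*2293 + 432
2293 = 5*432 + 133
432 = 3*133 + 33
133 = 4*33 + 1
33 = 33*1 + 0
gcd = 1, so the inverse exists. Back-substitute:
1 = 133 − 4·33
1 = −4·432 + 13·133
1 = 13·2293 − 69·432
1 = −69·5018 + 151·2293
1 = 151·12329 − 371·5018
1 = −371·66663 + 2006·12329
So 12329·2006 ≡ 1 (mod 66663).

2006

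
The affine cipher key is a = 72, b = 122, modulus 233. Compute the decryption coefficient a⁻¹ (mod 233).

178

Run Euclid on (233, 72):
233 = 3×72 + 17
72 = 4×17 + 4
17 = 4×4 + 1
4 = 4×1 + 0
The gcd is 1. Working backward:
1 = 17 − 4·4
1 = −4·72 + 17·17
1 = 17·233 − 55·72
Thus 72·(-55) ≡ 1 (mod 233); reducing, -55 mod 233 = 178.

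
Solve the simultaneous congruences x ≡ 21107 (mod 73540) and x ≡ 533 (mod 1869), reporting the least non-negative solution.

Write x = 21107 + 73540·k. Then 73540·k ≡ 533 − 21107 ≡ 1854 (mod 1869).
Need 73540⁻¹ mod 1869. Extended Euclid on (1869, 649):
1869 = 2×649 + 571
649 = 1×571 + 78
571 = 7×78 + 25
78 = 3×25 + 3
25 = 8×3 + 1
3 = 3×1 + 0
Back-substitute:
1 = 25 − 8·3
1 = −8·78 + 25·25
1 = 25·571 − 183·78
1 = −183·649 + 208·571
1 = 208·1869 − 599·649
73540⁻¹ ≡ 1270 (mod 1869), so k ≡ 1270·1854 ≡ 1509 (mod 1869).
x = 21107 + 73540·1509 = 110992967.

110992967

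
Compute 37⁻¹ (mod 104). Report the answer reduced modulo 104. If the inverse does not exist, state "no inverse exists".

45

gcd(104, 37) by repeated division:
104 = 2·37 + 30
37 = 1·30 + 7
30 = 4·7 + 2
7 = 3·2 + 1
2 = 2·1 + 0
The gcd is 1. Working backward:
1 = 7 − 3·2
1 = −3·30 + 13·7
1 = 13·37 − 16·30
1 = −16·104 + 45·37
So 37·45 ≡ 1 (mod 104).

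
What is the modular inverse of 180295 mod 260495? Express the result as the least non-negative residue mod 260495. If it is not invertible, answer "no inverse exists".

no inverse exists

Euclidean algorithm on 260495, 180295:
260495 = 1*180295 + 80200
180295 = 2*80200 + 19895
80200 = 4*19895 + 620
19895 = 32*620 + 55
620 = 11*55 + 15
55 = 3*15 + 10
15 = 1*10 + 5
10 = 2*5 + 0
The gcd is 5, not 1, hence no inverse exists.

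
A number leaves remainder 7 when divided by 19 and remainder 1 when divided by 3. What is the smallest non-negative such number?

7

Write x = 7 + 19·k. Then 19·k ≡ 1 − 7 ≡ 0 (mod 3).
Need 19⁻¹ mod 3. Extended Euclid on (3, 1):
3 = 3·1 + 0
19⁻¹ ≡ 1 (mod 3), so k ≡ 1·0 ≡ 0 (mod 3).
x = 7 + 19·0 = 7.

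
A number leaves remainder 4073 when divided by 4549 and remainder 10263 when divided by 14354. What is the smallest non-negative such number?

26206313

Write x = 4073 + 4549·k. Then 4549·k ≡ 10263 − 4073 ≡ 6190 (mod 14354).
Need 4549⁻¹ mod 14354. Extended Euclid on (14354, 4549):
14354 = 3×4549 + 707
4549 = 6×707 + 307
707 = 2×307 + 93
307 = 3×93 + 28
93 = 3×28 + 9
28 = 3×9 + 1
9 = 9×1 + 0
Back-substitute:
1 = 28 − 3·9
1 = −3·93 + 10·28
1 = 10·307 − 33·93
1 = −33·707 + 76·307
1 = 76·4549 − 489·707
1 = −489·14354 + 1543·4549
4549⁻¹ ≡ 1543 (mod 14354), so k ≡ 1543·6190 ≡ 5760 (mod 14354).
x = 4073 + 4549·5760 = 26206313.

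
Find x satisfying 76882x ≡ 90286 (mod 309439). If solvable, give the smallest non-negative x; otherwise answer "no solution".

gcd(76882, 309439):
309439 = 4·76882 + 1911
76882 = 40·1911 + 442
1911 = 4·442 + 143
442 = 3·143 + 13
143 = 11·13 + 0
gcd = 13, but 13 ∤ 90286, so the congruence has no solution.

no solution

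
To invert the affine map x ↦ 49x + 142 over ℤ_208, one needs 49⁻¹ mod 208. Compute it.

Run Euclid on (208, 49):
208 = 4·49 + 12
49 = 4·12 + 1
12 = 12·1 + 0
Since gcd(49, 208) = 1, back-substitute to write 1 as a combination:
1 = 49 − 4·12
1 = −4·208 + 17·49
So 49·17 ≡ 1 (mod 208).

17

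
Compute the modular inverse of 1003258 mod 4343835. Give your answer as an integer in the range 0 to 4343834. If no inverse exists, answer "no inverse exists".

Apply the Euclidean algorithm to 4343835 and 1003258:
4343835 = 4×1003258 + 330803
1003258 = 3×330803 + 10849
330803 = 30×10849 + 5333
10849 = 2×5333 + 183
5333 = 29×183 + 26
183 = 7×26 + 1
26 = 26×1 + 0
The gcd is 1. Working backward:
1 = 183 − 7·26
1 = −7·5333 + 204·183
1 = 204·10849 − 415·5333
1 = −415·330803 + 12654·10849
1 = 12654·1003258 − 38377·330803
1 = −38377·4343835 + 166162·1003258
So 1003258·166162 ≡ 1 (mod 4343835).

166162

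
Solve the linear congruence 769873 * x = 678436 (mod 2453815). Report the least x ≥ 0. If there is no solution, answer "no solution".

gcd(769873, 2453815):
2453815 = 3·769873 + 144196
769873 = 5·144196 + 48893
144196 = 2·48893 + 46410
48893 = 1·46410 + 2483
46410 = 18·2483 + 1716
2483 = 1·1716 + 767
1716 = 2·767 + 182
767 = 4·182 + 39
182 = 4·39 + 26
39 = 1·26 + 13
26 = 2·13 + 0
gcd = 13, but 13 ∤ 678436, so the congruence has no solution.

no solution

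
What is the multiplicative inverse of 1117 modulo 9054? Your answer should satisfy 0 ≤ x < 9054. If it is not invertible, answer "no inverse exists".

7903

Run Euclid on (9054, 1117):
9054 = 8*1117 + 118
1117 = 9*118 + 55
118 = 2*55 + 8
55 = 6*8 + 7
8 = 1*7 + 1
7 = 7*1 + 0
gcd = 1, so the inverse exists. Back-substitute:
1 = 8 − 7
1 = −55 + 7·8
1 = 7·118 − 15·55
1 = −15·1117 + 142·118
1 = 142·9054 − 1151·1117
Thus 1117·(-1151) ≡ 1 (mod 9054); reducing, -1151 mod 9054 = 7903.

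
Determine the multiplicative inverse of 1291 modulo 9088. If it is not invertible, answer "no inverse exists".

Apply the Euclidean algorithm to 9088 and 1291:
9088 = 7×1291 + 51
1291 = 25×51 + 16
51 = 3×16 + 3
16 = 5×3 + 1
3 = 3×1 + 0
The gcd is 1. Working backward:
1 = 16 − 5·3
1 = −5·51 + 16·16
1 = 16·1291 − 405·51
1 = −405·9088 + 2851·1291
So 1291·2851 ≡ 1 (mod 9088).

2851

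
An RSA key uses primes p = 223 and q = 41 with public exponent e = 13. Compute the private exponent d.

8197

φ(n) = (p−1)(q−1) = 222·40 = 8880.
Need d with 13·d ≡ 1 (mod 8880). Apply the extended Euclidean algorithm:
8880 = 683*13 + 1
13 = 13*1 + 0
Back-substitute:
1 = 8880 − 683·13
So 13·(-683) ≡ 1 (mod 8880), hence d ≡ -683 ≡ 8197 (mod 8880).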